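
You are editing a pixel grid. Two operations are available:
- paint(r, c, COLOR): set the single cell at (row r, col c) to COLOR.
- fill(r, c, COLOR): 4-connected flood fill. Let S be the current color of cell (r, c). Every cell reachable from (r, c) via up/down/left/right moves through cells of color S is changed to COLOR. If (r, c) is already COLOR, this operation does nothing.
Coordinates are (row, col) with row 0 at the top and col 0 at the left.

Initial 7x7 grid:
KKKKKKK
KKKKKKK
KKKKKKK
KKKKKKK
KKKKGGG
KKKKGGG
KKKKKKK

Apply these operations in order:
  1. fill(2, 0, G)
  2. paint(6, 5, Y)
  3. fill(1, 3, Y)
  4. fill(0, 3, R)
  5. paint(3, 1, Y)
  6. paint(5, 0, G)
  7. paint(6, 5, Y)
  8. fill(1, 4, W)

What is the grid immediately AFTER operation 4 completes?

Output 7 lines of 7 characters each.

After op 1 fill(2,0,G) [43 cells changed]:
GGGGGGG
GGGGGGG
GGGGGGG
GGGGGGG
GGGGGGG
GGGGGGG
GGGGGGG
After op 2 paint(6,5,Y):
GGGGGGG
GGGGGGG
GGGGGGG
GGGGGGG
GGGGGGG
GGGGGGG
GGGGGYG
After op 3 fill(1,3,Y) [48 cells changed]:
YYYYYYY
YYYYYYY
YYYYYYY
YYYYYYY
YYYYYYY
YYYYYYY
YYYYYYY
After op 4 fill(0,3,R) [49 cells changed]:
RRRRRRR
RRRRRRR
RRRRRRR
RRRRRRR
RRRRRRR
RRRRRRR
RRRRRRR

Answer: RRRRRRR
RRRRRRR
RRRRRRR
RRRRRRR
RRRRRRR
RRRRRRR
RRRRRRR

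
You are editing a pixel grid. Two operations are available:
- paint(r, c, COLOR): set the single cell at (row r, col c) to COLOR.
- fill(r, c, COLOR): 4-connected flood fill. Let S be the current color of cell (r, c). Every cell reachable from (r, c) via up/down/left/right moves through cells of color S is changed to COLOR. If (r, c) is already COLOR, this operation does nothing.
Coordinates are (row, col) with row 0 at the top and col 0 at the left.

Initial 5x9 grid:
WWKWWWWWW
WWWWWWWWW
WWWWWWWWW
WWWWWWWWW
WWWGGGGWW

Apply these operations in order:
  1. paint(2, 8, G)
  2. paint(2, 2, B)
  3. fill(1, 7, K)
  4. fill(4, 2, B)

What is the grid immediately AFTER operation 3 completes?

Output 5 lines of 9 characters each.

Answer: KKKKKKKKK
KKKKKKKKK
KKBKKKKKG
KKKKKKKKK
KKKGGGGKK

Derivation:
After op 1 paint(2,8,G):
WWKWWWWWW
WWWWWWWWW
WWWWWWWWG
WWWWWWWWW
WWWGGGGWW
After op 2 paint(2,2,B):
WWKWWWWWW
WWWWWWWWW
WWBWWWWWG
WWWWWWWWW
WWWGGGGWW
After op 3 fill(1,7,K) [38 cells changed]:
KKKKKKKKK
KKKKKKKKK
KKBKKKKKG
KKKKKKKKK
KKKGGGGKK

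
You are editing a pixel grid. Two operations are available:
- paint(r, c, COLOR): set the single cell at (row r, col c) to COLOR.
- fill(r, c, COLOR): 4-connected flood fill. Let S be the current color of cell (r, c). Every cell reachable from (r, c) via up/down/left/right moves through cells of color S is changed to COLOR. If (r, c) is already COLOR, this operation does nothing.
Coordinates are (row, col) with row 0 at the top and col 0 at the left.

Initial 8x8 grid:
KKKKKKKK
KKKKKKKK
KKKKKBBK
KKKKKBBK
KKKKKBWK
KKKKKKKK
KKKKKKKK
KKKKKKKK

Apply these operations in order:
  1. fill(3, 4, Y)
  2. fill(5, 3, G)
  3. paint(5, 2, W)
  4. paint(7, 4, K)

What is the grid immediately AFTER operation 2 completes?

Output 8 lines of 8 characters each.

Answer: GGGGGGGG
GGGGGGGG
GGGGGBBG
GGGGGBBG
GGGGGBWG
GGGGGGGG
GGGGGGGG
GGGGGGGG

Derivation:
After op 1 fill(3,4,Y) [58 cells changed]:
YYYYYYYY
YYYYYYYY
YYYYYBBY
YYYYYBBY
YYYYYBWY
YYYYYYYY
YYYYYYYY
YYYYYYYY
After op 2 fill(5,3,G) [58 cells changed]:
GGGGGGGG
GGGGGGGG
GGGGGBBG
GGGGGBBG
GGGGGBWG
GGGGGGGG
GGGGGGGG
GGGGGGGG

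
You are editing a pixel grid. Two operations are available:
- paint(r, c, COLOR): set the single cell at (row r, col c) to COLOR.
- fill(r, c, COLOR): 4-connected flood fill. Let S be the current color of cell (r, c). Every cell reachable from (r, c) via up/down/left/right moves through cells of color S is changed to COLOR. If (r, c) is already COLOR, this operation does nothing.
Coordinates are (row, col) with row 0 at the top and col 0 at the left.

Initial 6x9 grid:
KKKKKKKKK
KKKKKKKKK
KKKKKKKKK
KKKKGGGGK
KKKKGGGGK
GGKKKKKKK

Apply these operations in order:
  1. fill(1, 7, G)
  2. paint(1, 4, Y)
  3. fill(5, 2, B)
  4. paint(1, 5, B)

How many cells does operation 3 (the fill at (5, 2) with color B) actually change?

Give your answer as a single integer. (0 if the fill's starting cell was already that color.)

Answer: 53

Derivation:
After op 1 fill(1,7,G) [44 cells changed]:
GGGGGGGGG
GGGGGGGGG
GGGGGGGGG
GGGGGGGGG
GGGGGGGGG
GGGGGGGGG
After op 2 paint(1,4,Y):
GGGGGGGGG
GGGGYGGGG
GGGGGGGGG
GGGGGGGGG
GGGGGGGGG
GGGGGGGGG
After op 3 fill(5,2,B) [53 cells changed]:
BBBBBBBBB
BBBBYBBBB
BBBBBBBBB
BBBBBBBBB
BBBBBBBBB
BBBBBBBBB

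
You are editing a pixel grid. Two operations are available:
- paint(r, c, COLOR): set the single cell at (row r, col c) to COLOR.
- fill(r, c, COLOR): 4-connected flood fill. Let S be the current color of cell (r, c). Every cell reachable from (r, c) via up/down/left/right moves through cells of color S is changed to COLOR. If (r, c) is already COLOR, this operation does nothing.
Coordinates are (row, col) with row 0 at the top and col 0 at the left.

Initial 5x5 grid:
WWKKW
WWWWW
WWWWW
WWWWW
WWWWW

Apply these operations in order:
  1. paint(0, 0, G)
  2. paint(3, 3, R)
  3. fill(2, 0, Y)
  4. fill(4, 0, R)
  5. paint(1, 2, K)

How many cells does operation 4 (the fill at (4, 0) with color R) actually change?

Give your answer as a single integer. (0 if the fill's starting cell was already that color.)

After op 1 paint(0,0,G):
GWKKW
WWWWW
WWWWW
WWWWW
WWWWW
After op 2 paint(3,3,R):
GWKKW
WWWWW
WWWWW
WWWRW
WWWWW
After op 3 fill(2,0,Y) [21 cells changed]:
GYKKY
YYYYY
YYYYY
YYYRY
YYYYY
After op 4 fill(4,0,R) [21 cells changed]:
GRKKR
RRRRR
RRRRR
RRRRR
RRRRR

Answer: 21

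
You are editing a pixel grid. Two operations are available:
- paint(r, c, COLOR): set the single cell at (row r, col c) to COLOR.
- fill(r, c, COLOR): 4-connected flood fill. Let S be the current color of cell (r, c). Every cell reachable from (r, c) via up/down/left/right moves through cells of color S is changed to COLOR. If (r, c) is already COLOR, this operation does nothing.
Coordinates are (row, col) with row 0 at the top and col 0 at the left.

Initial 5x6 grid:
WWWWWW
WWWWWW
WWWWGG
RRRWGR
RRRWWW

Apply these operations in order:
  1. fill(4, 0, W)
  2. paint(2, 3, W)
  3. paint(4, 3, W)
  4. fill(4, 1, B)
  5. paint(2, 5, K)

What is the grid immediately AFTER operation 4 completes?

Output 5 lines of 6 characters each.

After op 1 fill(4,0,W) [6 cells changed]:
WWWWWW
WWWWWW
WWWWGG
WWWWGR
WWWWWW
After op 2 paint(2,3,W):
WWWWWW
WWWWWW
WWWWGG
WWWWGR
WWWWWW
After op 3 paint(4,3,W):
WWWWWW
WWWWWW
WWWWGG
WWWWGR
WWWWWW
After op 4 fill(4,1,B) [26 cells changed]:
BBBBBB
BBBBBB
BBBBGG
BBBBGR
BBBBBB

Answer: BBBBBB
BBBBBB
BBBBGG
BBBBGR
BBBBBB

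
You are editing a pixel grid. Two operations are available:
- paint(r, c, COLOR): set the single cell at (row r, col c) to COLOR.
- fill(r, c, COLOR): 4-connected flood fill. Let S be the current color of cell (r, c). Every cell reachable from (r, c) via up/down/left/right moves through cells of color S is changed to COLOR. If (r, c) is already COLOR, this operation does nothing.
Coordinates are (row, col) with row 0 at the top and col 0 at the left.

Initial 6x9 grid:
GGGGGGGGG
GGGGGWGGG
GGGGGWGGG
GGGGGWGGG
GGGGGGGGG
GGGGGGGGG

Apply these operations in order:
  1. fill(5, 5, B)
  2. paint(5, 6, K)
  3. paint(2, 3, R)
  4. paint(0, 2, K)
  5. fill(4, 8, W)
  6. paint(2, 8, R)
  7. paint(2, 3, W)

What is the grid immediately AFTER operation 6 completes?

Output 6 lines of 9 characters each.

After op 1 fill(5,5,B) [51 cells changed]:
BBBBBBBBB
BBBBBWBBB
BBBBBWBBB
BBBBBWBBB
BBBBBBBBB
BBBBBBBBB
After op 2 paint(5,6,K):
BBBBBBBBB
BBBBBWBBB
BBBBBWBBB
BBBBBWBBB
BBBBBBBBB
BBBBBBKBB
After op 3 paint(2,3,R):
BBBBBBBBB
BBBBBWBBB
BBBRBWBBB
BBBBBWBBB
BBBBBBBBB
BBBBBBKBB
After op 4 paint(0,2,K):
BBKBBBBBB
BBBBBWBBB
BBBRBWBBB
BBBBBWBBB
BBBBBBBBB
BBBBBBKBB
After op 5 fill(4,8,W) [48 cells changed]:
WWKWWWWWW
WWWWWWWWW
WWWRWWWWW
WWWWWWWWW
WWWWWWWWW
WWWWWWKWW
After op 6 paint(2,8,R):
WWKWWWWWW
WWWWWWWWW
WWWRWWWWR
WWWWWWWWW
WWWWWWWWW
WWWWWWKWW

Answer: WWKWWWWWW
WWWWWWWWW
WWWRWWWWR
WWWWWWWWW
WWWWWWWWW
WWWWWWKWW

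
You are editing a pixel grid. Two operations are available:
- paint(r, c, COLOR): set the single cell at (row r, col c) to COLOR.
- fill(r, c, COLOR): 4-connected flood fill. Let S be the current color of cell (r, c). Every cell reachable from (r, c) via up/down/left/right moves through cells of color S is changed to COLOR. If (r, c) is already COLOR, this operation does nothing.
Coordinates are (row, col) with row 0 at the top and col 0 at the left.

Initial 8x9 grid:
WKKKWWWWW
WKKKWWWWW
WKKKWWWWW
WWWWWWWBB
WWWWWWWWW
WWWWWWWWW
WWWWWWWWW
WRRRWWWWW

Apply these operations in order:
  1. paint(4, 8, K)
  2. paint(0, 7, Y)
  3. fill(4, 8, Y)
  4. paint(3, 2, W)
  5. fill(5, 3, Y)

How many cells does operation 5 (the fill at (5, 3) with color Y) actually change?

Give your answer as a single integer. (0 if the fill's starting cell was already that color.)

After op 1 paint(4,8,K):
WKKKWWWWW
WKKKWWWWW
WKKKWWWWW
WWWWWWWBB
WWWWWWWWK
WWWWWWWWW
WWWWWWWWW
WRRRWWWWW
After op 2 paint(0,7,Y):
WKKKWWWYW
WKKKWWWWW
WKKKWWWWW
WWWWWWWBB
WWWWWWWWK
WWWWWWWWW
WWWWWWWWW
WRRRWWWWW
After op 3 fill(4,8,Y) [1 cells changed]:
WKKKWWWYW
WKKKWWWWW
WKKKWWWWW
WWWWWWWBB
WWWWWWWWY
WWWWWWWWW
WWWWWWWWW
WRRRWWWWW
After op 4 paint(3,2,W):
WKKKWWWYW
WKKKWWWWW
WKKKWWWWW
WWWWWWWBB
WWWWWWWWY
WWWWWWWWW
WWWWWWWWW
WRRRWWWWW
After op 5 fill(5,3,Y) [56 cells changed]:
YKKKYYYYY
YKKKYYYYY
YKKKYYYYY
YYYYYYYBB
YYYYYYYYY
YYYYYYYYY
YYYYYYYYY
YRRRYYYYY

Answer: 56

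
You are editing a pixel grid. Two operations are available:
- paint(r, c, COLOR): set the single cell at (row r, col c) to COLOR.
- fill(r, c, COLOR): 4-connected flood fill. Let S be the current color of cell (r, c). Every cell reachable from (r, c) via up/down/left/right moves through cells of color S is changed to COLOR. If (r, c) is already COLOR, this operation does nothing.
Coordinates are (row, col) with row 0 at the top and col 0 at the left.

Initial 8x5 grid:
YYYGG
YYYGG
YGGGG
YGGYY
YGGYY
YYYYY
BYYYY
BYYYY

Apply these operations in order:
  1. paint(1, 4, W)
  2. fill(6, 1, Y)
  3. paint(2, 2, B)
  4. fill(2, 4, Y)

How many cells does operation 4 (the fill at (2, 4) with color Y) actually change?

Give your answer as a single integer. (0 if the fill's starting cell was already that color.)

After op 1 paint(1,4,W):
YYYGG
YYYGW
YGGGG
YGGYY
YGGYY
YYYYY
BYYYY
BYYYY
After op 2 fill(6,1,Y) [0 cells changed]:
YYYGG
YYYGW
YGGGG
YGGYY
YGGYY
YYYYY
BYYYY
BYYYY
After op 3 paint(2,2,B):
YYYGG
YYYGW
YGBGG
YGGYY
YGGYY
YYYYY
BYYYY
BYYYY
After op 4 fill(2,4,Y) [5 cells changed]:
YYYYY
YYYYW
YGBYY
YGGYY
YGGYY
YYYYY
BYYYY
BYYYY

Answer: 5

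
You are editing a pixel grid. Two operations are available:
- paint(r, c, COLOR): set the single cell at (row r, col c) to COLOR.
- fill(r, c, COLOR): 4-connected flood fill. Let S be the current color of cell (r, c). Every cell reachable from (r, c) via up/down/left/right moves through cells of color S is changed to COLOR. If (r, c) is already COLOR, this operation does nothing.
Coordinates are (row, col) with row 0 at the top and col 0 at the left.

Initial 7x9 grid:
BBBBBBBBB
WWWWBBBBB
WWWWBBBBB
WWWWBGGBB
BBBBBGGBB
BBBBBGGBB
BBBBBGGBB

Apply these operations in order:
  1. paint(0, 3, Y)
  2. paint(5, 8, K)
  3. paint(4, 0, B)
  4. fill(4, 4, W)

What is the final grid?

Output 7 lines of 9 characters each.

After op 1 paint(0,3,Y):
BBBYBBBBB
WWWWBBBBB
WWWWBBBBB
WWWWBGGBB
BBBBBGGBB
BBBBBGGBB
BBBBBGGBB
After op 2 paint(5,8,K):
BBBYBBBBB
WWWWBBBBB
WWWWBBBBB
WWWWBGGBB
BBBBBGGBB
BBBBBGGBK
BBBBBGGBB
After op 3 paint(4,0,B):
BBBYBBBBB
WWWWBBBBB
WWWWBBBBB
WWWWBGGBB
BBBBBGGBB
BBBBBGGBK
BBBBBGGBB
After op 4 fill(4,4,W) [38 cells changed]:
BBBYWWWWW
WWWWWWWWW
WWWWWWWWW
WWWWWGGWW
WWWWWGGWW
WWWWWGGWK
WWWWWGGWW

Answer: BBBYWWWWW
WWWWWWWWW
WWWWWWWWW
WWWWWGGWW
WWWWWGGWW
WWWWWGGWK
WWWWWGGWW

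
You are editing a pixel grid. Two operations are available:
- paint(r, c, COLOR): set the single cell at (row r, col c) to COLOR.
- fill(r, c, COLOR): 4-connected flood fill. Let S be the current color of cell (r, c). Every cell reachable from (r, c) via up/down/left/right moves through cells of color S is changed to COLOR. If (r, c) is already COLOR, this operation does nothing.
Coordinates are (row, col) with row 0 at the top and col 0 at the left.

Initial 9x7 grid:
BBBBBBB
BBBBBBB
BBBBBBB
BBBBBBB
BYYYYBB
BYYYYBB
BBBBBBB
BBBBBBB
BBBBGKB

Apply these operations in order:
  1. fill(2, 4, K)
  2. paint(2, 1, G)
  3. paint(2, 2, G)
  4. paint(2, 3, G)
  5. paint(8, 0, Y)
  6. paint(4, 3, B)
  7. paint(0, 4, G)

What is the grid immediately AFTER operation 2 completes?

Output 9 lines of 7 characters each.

After op 1 fill(2,4,K) [53 cells changed]:
KKKKKKK
KKKKKKK
KKKKKKK
KKKKKKK
KYYYYKK
KYYYYKK
KKKKKKK
KKKKKKK
KKKKGKK
After op 2 paint(2,1,G):
KKKKKKK
KKKKKKK
KGKKKKK
KKKKKKK
KYYYYKK
KYYYYKK
KKKKKKK
KKKKKKK
KKKKGKK

Answer: KKKKKKK
KKKKKKK
KGKKKKK
KKKKKKK
KYYYYKK
KYYYYKK
KKKKKKK
KKKKKKK
KKKKGKK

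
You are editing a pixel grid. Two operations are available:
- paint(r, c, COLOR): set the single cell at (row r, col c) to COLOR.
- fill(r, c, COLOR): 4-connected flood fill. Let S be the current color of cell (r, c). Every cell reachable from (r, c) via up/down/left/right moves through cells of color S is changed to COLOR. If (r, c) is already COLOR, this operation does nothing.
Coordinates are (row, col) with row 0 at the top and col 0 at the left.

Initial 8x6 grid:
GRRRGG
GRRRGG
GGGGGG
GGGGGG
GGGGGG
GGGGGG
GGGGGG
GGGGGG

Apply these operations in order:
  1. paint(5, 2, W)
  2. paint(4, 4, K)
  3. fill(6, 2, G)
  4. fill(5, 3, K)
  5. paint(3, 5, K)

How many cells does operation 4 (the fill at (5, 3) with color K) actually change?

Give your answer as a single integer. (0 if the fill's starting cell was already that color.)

Answer: 40

Derivation:
After op 1 paint(5,2,W):
GRRRGG
GRRRGG
GGGGGG
GGGGGG
GGGGGG
GGWGGG
GGGGGG
GGGGGG
After op 2 paint(4,4,K):
GRRRGG
GRRRGG
GGGGGG
GGGGGG
GGGGKG
GGWGGG
GGGGGG
GGGGGG
After op 3 fill(6,2,G) [0 cells changed]:
GRRRGG
GRRRGG
GGGGGG
GGGGGG
GGGGKG
GGWGGG
GGGGGG
GGGGGG
After op 4 fill(5,3,K) [40 cells changed]:
KRRRKK
KRRRKK
KKKKKK
KKKKKK
KKKKKK
KKWKKK
KKKKKK
KKKKKK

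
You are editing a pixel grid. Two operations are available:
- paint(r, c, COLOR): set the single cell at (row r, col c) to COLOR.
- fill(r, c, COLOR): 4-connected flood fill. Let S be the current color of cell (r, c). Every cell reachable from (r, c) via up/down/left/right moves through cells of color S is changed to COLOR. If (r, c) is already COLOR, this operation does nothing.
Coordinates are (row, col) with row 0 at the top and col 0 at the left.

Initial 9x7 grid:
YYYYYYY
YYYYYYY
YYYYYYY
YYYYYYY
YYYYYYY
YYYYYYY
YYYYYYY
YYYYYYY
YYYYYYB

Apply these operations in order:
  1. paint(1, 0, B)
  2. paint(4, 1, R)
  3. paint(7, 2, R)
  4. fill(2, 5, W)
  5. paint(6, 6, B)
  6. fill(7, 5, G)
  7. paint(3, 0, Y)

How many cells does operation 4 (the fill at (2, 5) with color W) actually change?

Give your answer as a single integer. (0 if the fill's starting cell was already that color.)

Answer: 59

Derivation:
After op 1 paint(1,0,B):
YYYYYYY
BYYYYYY
YYYYYYY
YYYYYYY
YYYYYYY
YYYYYYY
YYYYYYY
YYYYYYY
YYYYYYB
After op 2 paint(4,1,R):
YYYYYYY
BYYYYYY
YYYYYYY
YYYYYYY
YRYYYYY
YYYYYYY
YYYYYYY
YYYYYYY
YYYYYYB
After op 3 paint(7,2,R):
YYYYYYY
BYYYYYY
YYYYYYY
YYYYYYY
YRYYYYY
YYYYYYY
YYYYYYY
YYRYYYY
YYYYYYB
After op 4 fill(2,5,W) [59 cells changed]:
WWWWWWW
BWWWWWW
WWWWWWW
WWWWWWW
WRWWWWW
WWWWWWW
WWWWWWW
WWRWWWW
WWWWWWB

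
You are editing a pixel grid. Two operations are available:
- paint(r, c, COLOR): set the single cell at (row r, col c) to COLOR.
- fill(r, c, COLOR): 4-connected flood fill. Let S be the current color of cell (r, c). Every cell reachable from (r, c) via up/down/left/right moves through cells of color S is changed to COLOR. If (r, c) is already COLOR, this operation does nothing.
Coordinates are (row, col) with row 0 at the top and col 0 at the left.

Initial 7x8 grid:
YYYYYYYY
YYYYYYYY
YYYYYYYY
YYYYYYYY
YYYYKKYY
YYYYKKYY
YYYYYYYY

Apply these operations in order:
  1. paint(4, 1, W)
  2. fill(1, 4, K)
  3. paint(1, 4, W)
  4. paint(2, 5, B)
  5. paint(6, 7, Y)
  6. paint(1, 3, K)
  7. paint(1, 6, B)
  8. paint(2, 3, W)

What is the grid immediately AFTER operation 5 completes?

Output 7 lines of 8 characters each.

After op 1 paint(4,1,W):
YYYYYYYY
YYYYYYYY
YYYYYYYY
YYYYYYYY
YWYYKKYY
YYYYKKYY
YYYYYYYY
After op 2 fill(1,4,K) [51 cells changed]:
KKKKKKKK
KKKKKKKK
KKKKKKKK
KKKKKKKK
KWKKKKKK
KKKKKKKK
KKKKKKKK
After op 3 paint(1,4,W):
KKKKKKKK
KKKKWKKK
KKKKKKKK
KKKKKKKK
KWKKKKKK
KKKKKKKK
KKKKKKKK
After op 4 paint(2,5,B):
KKKKKKKK
KKKKWKKK
KKKKKBKK
KKKKKKKK
KWKKKKKK
KKKKKKKK
KKKKKKKK
After op 5 paint(6,7,Y):
KKKKKKKK
KKKKWKKK
KKKKKBKK
KKKKKKKK
KWKKKKKK
KKKKKKKK
KKKKKKKY

Answer: KKKKKKKK
KKKKWKKK
KKKKKBKK
KKKKKKKK
KWKKKKKK
KKKKKKKK
KKKKKKKY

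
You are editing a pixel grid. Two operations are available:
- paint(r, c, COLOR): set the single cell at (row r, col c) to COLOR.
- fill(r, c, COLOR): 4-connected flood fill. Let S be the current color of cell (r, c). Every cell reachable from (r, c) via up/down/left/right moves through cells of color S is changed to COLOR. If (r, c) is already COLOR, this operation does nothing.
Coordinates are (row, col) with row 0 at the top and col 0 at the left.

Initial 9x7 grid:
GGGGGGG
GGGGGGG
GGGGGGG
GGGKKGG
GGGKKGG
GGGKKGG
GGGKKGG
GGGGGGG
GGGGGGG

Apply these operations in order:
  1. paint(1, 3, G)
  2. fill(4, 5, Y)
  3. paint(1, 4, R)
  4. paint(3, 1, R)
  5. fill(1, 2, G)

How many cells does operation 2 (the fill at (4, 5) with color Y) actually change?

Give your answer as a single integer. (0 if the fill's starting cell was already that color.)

Answer: 55

Derivation:
After op 1 paint(1,3,G):
GGGGGGG
GGGGGGG
GGGGGGG
GGGKKGG
GGGKKGG
GGGKKGG
GGGKKGG
GGGGGGG
GGGGGGG
After op 2 fill(4,5,Y) [55 cells changed]:
YYYYYYY
YYYYYYY
YYYYYYY
YYYKKYY
YYYKKYY
YYYKKYY
YYYKKYY
YYYYYYY
YYYYYYY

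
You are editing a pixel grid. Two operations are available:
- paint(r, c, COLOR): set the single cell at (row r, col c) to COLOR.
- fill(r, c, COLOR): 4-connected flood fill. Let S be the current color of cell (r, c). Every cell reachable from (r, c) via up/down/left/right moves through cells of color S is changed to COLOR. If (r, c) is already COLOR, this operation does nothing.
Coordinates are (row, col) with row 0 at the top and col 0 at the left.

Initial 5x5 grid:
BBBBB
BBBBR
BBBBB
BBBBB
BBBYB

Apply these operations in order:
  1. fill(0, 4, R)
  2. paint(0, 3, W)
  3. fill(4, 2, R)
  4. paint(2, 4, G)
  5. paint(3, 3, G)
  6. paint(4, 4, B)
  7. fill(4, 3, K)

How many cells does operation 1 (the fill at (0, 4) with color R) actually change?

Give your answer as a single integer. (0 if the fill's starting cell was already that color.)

After op 1 fill(0,4,R) [23 cells changed]:
RRRRR
RRRRR
RRRRR
RRRRR
RRRYR

Answer: 23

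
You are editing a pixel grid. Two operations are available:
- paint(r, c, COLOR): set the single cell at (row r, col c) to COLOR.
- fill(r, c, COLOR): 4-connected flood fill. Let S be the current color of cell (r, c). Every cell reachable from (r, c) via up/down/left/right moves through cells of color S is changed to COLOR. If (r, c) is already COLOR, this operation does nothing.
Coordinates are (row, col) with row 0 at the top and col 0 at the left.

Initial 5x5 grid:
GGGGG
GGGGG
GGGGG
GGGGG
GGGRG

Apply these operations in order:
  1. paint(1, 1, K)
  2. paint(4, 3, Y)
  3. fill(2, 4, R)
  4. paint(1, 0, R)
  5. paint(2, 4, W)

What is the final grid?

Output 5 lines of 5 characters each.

Answer: RRRRR
RKRRR
RRRRW
RRRRR
RRRYR

Derivation:
After op 1 paint(1,1,K):
GGGGG
GKGGG
GGGGG
GGGGG
GGGRG
After op 2 paint(4,3,Y):
GGGGG
GKGGG
GGGGG
GGGGG
GGGYG
After op 3 fill(2,4,R) [23 cells changed]:
RRRRR
RKRRR
RRRRR
RRRRR
RRRYR
After op 4 paint(1,0,R):
RRRRR
RKRRR
RRRRR
RRRRR
RRRYR
After op 5 paint(2,4,W):
RRRRR
RKRRR
RRRRW
RRRRR
RRRYR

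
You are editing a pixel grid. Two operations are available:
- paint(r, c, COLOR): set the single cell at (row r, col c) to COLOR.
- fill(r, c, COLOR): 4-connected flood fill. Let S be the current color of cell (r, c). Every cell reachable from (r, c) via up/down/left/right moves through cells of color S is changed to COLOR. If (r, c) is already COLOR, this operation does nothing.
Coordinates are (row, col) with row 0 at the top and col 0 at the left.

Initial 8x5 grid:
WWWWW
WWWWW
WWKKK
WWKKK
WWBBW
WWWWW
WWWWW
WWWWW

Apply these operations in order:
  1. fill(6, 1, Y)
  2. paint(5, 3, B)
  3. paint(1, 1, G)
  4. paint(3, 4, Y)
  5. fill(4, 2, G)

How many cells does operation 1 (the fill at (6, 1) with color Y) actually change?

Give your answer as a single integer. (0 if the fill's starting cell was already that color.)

Answer: 32

Derivation:
After op 1 fill(6,1,Y) [32 cells changed]:
YYYYY
YYYYY
YYKKK
YYKKK
YYBBY
YYYYY
YYYYY
YYYYY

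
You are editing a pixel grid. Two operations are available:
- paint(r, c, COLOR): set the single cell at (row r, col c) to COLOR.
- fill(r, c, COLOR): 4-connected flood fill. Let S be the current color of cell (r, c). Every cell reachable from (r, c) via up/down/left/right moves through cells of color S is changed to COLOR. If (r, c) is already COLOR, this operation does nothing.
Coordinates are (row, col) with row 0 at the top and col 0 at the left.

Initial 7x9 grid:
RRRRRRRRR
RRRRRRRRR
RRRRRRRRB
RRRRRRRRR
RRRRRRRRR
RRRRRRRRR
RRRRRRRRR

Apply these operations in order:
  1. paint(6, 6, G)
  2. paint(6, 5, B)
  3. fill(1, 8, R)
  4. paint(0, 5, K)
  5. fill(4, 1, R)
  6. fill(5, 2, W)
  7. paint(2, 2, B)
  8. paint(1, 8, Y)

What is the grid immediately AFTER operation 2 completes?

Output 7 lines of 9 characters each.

Answer: RRRRRRRRR
RRRRRRRRR
RRRRRRRRB
RRRRRRRRR
RRRRRRRRR
RRRRRRRRR
RRRRRBGRR

Derivation:
After op 1 paint(6,6,G):
RRRRRRRRR
RRRRRRRRR
RRRRRRRRB
RRRRRRRRR
RRRRRRRRR
RRRRRRRRR
RRRRRRGRR
After op 2 paint(6,5,B):
RRRRRRRRR
RRRRRRRRR
RRRRRRRRB
RRRRRRRRR
RRRRRRRRR
RRRRRRRRR
RRRRRBGRR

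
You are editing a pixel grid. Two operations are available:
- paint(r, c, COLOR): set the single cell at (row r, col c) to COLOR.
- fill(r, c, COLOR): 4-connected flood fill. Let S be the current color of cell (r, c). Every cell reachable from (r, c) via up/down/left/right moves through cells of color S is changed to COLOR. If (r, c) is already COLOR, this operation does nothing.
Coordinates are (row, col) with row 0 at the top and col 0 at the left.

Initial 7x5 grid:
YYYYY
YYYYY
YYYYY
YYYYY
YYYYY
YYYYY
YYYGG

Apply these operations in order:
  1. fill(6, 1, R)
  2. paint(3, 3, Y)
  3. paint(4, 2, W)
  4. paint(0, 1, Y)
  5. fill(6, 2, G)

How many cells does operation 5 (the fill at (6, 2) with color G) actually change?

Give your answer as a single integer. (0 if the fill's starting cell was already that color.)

After op 1 fill(6,1,R) [33 cells changed]:
RRRRR
RRRRR
RRRRR
RRRRR
RRRRR
RRRRR
RRRGG
After op 2 paint(3,3,Y):
RRRRR
RRRRR
RRRRR
RRRYR
RRRRR
RRRRR
RRRGG
After op 3 paint(4,2,W):
RRRRR
RRRRR
RRRRR
RRRYR
RRWRR
RRRRR
RRRGG
After op 4 paint(0,1,Y):
RYRRR
RRRRR
RRRRR
RRRYR
RRWRR
RRRRR
RRRGG
After op 5 fill(6,2,G) [30 cells changed]:
GYGGG
GGGGG
GGGGG
GGGYG
GGWGG
GGGGG
GGGGG

Answer: 30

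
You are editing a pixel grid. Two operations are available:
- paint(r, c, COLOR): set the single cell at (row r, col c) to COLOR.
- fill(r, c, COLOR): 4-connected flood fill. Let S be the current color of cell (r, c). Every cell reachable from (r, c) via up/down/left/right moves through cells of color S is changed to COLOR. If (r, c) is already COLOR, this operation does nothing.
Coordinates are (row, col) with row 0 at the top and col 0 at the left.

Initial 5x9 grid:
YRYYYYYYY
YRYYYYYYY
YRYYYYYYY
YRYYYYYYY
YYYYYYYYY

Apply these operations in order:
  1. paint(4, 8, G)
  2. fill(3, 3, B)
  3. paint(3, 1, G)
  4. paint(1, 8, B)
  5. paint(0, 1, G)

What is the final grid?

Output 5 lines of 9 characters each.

Answer: BGBBBBBBB
BRBBBBBBB
BRBBBBBBB
BGBBBBBBB
BBBBBBBBG

Derivation:
After op 1 paint(4,8,G):
YRYYYYYYY
YRYYYYYYY
YRYYYYYYY
YRYYYYYYY
YYYYYYYYG
After op 2 fill(3,3,B) [40 cells changed]:
BRBBBBBBB
BRBBBBBBB
BRBBBBBBB
BRBBBBBBB
BBBBBBBBG
After op 3 paint(3,1,G):
BRBBBBBBB
BRBBBBBBB
BRBBBBBBB
BGBBBBBBB
BBBBBBBBG
After op 4 paint(1,8,B):
BRBBBBBBB
BRBBBBBBB
BRBBBBBBB
BGBBBBBBB
BBBBBBBBG
After op 5 paint(0,1,G):
BGBBBBBBB
BRBBBBBBB
BRBBBBBBB
BGBBBBBBB
BBBBBBBBG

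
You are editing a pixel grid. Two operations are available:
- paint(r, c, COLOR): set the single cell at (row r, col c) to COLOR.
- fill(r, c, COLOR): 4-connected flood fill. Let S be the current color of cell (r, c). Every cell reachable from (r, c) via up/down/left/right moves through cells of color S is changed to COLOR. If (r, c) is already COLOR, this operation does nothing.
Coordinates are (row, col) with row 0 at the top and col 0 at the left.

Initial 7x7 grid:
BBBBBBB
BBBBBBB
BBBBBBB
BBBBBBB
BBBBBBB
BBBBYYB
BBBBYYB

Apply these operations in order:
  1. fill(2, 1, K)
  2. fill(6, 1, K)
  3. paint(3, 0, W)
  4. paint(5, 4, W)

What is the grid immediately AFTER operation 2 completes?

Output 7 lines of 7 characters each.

Answer: KKKKKKK
KKKKKKK
KKKKKKK
KKKKKKK
KKKKKKK
KKKKYYK
KKKKYYK

Derivation:
After op 1 fill(2,1,K) [45 cells changed]:
KKKKKKK
KKKKKKK
KKKKKKK
KKKKKKK
KKKKKKK
KKKKYYK
KKKKYYK
After op 2 fill(6,1,K) [0 cells changed]:
KKKKKKK
KKKKKKK
KKKKKKK
KKKKKKK
KKKKKKK
KKKKYYK
KKKKYYK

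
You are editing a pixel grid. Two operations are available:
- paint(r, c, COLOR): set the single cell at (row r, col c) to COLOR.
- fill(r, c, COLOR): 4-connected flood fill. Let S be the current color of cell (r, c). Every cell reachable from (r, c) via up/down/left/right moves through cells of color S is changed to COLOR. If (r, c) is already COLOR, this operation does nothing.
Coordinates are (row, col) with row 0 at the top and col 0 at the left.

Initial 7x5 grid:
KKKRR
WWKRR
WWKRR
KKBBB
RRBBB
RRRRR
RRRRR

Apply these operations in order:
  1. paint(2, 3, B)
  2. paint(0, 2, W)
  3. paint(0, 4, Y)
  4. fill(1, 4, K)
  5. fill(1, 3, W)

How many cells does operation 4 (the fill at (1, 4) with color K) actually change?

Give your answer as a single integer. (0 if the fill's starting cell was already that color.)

After op 1 paint(2,3,B):
KKKRR
WWKRR
WWKBR
KKBBB
RRBBB
RRRRR
RRRRR
After op 2 paint(0,2,W):
KKWRR
WWKRR
WWKBR
KKBBB
RRBBB
RRRRR
RRRRR
After op 3 paint(0,4,Y):
KKWRY
WWKRR
WWKBR
KKBBB
RRBBB
RRRRR
RRRRR
After op 4 fill(1,4,K) [4 cells changed]:
KKWKY
WWKKK
WWKBK
KKBBB
RRBBB
RRRRR
RRRRR

Answer: 4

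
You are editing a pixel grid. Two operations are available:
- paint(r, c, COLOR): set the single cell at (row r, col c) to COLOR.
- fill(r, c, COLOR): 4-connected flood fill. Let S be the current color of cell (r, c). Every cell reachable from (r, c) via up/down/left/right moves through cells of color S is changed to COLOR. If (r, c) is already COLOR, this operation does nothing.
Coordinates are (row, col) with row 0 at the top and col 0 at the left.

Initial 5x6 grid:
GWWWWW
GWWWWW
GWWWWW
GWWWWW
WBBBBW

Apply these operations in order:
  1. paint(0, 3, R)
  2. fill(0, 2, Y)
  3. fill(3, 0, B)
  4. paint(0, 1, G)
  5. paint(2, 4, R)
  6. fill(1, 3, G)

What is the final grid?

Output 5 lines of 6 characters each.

Answer: BGGRGG
BGGGGG
BGGGRG
BGGGGG
WBBBBG

Derivation:
After op 1 paint(0,3,R):
GWWRWW
GWWWWW
GWWWWW
GWWWWW
WBBBBW
After op 2 fill(0,2,Y) [20 cells changed]:
GYYRYY
GYYYYY
GYYYYY
GYYYYY
WBBBBY
After op 3 fill(3,0,B) [4 cells changed]:
BYYRYY
BYYYYY
BYYYYY
BYYYYY
WBBBBY
After op 4 paint(0,1,G):
BGYRYY
BYYYYY
BYYYYY
BYYYYY
WBBBBY
After op 5 paint(2,4,R):
BGYRYY
BYYYYY
BYYYRY
BYYYYY
WBBBBY
After op 6 fill(1,3,G) [18 cells changed]:
BGGRGG
BGGGGG
BGGGRG
BGGGGG
WBBBBG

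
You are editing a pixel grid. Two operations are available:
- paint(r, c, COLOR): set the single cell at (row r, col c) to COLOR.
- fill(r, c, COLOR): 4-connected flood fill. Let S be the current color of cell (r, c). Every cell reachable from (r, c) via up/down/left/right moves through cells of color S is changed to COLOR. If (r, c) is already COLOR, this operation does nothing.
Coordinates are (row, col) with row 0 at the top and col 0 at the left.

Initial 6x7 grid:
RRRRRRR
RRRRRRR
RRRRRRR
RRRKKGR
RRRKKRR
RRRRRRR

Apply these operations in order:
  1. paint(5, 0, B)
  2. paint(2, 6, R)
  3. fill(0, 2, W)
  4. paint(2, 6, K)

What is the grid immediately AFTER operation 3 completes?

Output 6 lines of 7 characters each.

Answer: WWWWWWW
WWWWWWW
WWWWWWW
WWWKKGW
WWWKKWW
BWWWWWW

Derivation:
After op 1 paint(5,0,B):
RRRRRRR
RRRRRRR
RRRRRRR
RRRKKGR
RRRKKRR
BRRRRRR
After op 2 paint(2,6,R):
RRRRRRR
RRRRRRR
RRRRRRR
RRRKKGR
RRRKKRR
BRRRRRR
After op 3 fill(0,2,W) [36 cells changed]:
WWWWWWW
WWWWWWW
WWWWWWW
WWWKKGW
WWWKKWW
BWWWWWW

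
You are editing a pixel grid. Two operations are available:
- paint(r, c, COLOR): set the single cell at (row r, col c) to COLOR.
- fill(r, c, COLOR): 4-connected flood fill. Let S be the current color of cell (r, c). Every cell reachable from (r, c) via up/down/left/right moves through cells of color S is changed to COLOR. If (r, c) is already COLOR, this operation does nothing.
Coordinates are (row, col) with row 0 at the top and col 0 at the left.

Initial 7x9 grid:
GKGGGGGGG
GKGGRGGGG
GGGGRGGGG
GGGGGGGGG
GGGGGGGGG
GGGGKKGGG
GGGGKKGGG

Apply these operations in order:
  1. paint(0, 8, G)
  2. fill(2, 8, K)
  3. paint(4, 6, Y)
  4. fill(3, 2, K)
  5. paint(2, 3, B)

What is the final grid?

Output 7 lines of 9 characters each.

Answer: KKKKKKKKK
KKKKRKKKK
KKKBRKKKK
KKKKKKKKK
KKKKKKYKK
KKKKKKKKK
KKKKKKKKK

Derivation:
After op 1 paint(0,8,G):
GKGGGGGGG
GKGGRGGGG
GGGGRGGGG
GGGGGGGGG
GGGGGGGGG
GGGGKKGGG
GGGGKKGGG
After op 2 fill(2,8,K) [55 cells changed]:
KKKKKKKKK
KKKKRKKKK
KKKKRKKKK
KKKKKKKKK
KKKKKKKKK
KKKKKKKKK
KKKKKKKKK
After op 3 paint(4,6,Y):
KKKKKKKKK
KKKKRKKKK
KKKKRKKKK
KKKKKKKKK
KKKKKKYKK
KKKKKKKKK
KKKKKKKKK
After op 4 fill(3,2,K) [0 cells changed]:
KKKKKKKKK
KKKKRKKKK
KKKKRKKKK
KKKKKKKKK
KKKKKKYKK
KKKKKKKKK
KKKKKKKKK
After op 5 paint(2,3,B):
KKKKKKKKK
KKKKRKKKK
KKKBRKKKK
KKKKKKKKK
KKKKKKYKK
KKKKKKKKK
KKKKKKKKK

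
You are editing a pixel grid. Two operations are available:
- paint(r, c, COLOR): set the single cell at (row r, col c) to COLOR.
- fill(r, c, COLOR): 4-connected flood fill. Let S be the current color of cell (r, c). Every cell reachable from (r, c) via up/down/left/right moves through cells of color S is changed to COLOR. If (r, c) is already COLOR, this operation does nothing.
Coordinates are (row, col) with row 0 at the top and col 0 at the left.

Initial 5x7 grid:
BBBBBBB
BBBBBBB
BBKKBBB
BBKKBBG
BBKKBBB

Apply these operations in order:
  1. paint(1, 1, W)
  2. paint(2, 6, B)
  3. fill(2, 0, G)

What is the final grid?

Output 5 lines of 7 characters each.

Answer: GGGGGGG
GWGGGGG
GGKKGGG
GGKKGGG
GGKKGGG

Derivation:
After op 1 paint(1,1,W):
BBBBBBB
BWBBBBB
BBKKBBB
BBKKBBG
BBKKBBB
After op 2 paint(2,6,B):
BBBBBBB
BWBBBBB
BBKKBBB
BBKKBBG
BBKKBBB
After op 3 fill(2,0,G) [27 cells changed]:
GGGGGGG
GWGGGGG
GGKKGGG
GGKKGGG
GGKKGGG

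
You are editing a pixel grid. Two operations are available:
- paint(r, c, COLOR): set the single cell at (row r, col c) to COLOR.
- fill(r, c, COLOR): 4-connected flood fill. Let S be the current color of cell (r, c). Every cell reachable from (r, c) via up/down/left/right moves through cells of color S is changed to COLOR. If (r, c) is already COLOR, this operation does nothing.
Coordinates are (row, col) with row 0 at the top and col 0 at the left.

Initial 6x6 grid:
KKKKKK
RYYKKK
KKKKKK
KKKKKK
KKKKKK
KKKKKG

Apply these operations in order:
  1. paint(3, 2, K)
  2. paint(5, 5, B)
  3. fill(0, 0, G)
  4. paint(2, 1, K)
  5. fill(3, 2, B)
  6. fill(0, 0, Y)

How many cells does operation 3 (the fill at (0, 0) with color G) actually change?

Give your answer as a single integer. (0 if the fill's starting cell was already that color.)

Answer: 32

Derivation:
After op 1 paint(3,2,K):
KKKKKK
RYYKKK
KKKKKK
KKKKKK
KKKKKK
KKKKKG
After op 2 paint(5,5,B):
KKKKKK
RYYKKK
KKKKKK
KKKKKK
KKKKKK
KKKKKB
After op 3 fill(0,0,G) [32 cells changed]:
GGGGGG
RYYGGG
GGGGGG
GGGGGG
GGGGGG
GGGGGB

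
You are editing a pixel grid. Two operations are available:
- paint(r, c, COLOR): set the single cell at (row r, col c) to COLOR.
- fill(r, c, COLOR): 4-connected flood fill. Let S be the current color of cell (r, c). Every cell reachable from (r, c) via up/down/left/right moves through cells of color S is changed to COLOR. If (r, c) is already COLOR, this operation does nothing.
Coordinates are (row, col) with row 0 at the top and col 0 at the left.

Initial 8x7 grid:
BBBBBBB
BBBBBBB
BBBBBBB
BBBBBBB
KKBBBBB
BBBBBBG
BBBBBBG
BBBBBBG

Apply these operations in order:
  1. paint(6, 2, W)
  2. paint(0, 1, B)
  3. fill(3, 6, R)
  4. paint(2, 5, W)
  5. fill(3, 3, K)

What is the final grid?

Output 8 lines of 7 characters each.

Answer: KKKKKKK
KKKKKKK
KKKKKWK
KKKKKKK
KKKKKKK
KKKKKKG
KKWKKKG
KKKKKKG

Derivation:
After op 1 paint(6,2,W):
BBBBBBB
BBBBBBB
BBBBBBB
BBBBBBB
KKBBBBB
BBBBBBG
BBWBBBG
BBBBBBG
After op 2 paint(0,1,B):
BBBBBBB
BBBBBBB
BBBBBBB
BBBBBBB
KKBBBBB
BBBBBBG
BBWBBBG
BBBBBBG
After op 3 fill(3,6,R) [50 cells changed]:
RRRRRRR
RRRRRRR
RRRRRRR
RRRRRRR
KKRRRRR
RRRRRRG
RRWRRRG
RRRRRRG
After op 4 paint(2,5,W):
RRRRRRR
RRRRRRR
RRRRRWR
RRRRRRR
KKRRRRR
RRRRRRG
RRWRRRG
RRRRRRG
After op 5 fill(3,3,K) [49 cells changed]:
KKKKKKK
KKKKKKK
KKKKKWK
KKKKKKK
KKKKKKK
KKKKKKG
KKWKKKG
KKKKKKG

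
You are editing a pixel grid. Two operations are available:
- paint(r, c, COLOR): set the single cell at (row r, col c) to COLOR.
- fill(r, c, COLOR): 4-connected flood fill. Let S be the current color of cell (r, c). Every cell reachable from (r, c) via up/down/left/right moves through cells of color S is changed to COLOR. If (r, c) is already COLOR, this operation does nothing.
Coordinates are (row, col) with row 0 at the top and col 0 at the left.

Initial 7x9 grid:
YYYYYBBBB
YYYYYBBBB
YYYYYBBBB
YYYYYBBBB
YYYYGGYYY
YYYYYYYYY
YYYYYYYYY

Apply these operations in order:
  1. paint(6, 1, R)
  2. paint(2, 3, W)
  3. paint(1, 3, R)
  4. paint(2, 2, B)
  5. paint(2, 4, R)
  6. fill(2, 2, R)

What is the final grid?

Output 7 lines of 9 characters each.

After op 1 paint(6,1,R):
YYYYYBBBB
YYYYYBBBB
YYYYYBBBB
YYYYYBBBB
YYYYGGYYY
YYYYYYYYY
YRYYYYYYY
After op 2 paint(2,3,W):
YYYYYBBBB
YYYYYBBBB
YYYWYBBBB
YYYYYBBBB
YYYYGGYYY
YYYYYYYYY
YRYYYYYYY
After op 3 paint(1,3,R):
YYYYYBBBB
YYYRYBBBB
YYYWYBBBB
YYYYYBBBB
YYYYGGYYY
YYYYYYYYY
YRYYYYYYY
After op 4 paint(2,2,B):
YYYYYBBBB
YYYRYBBBB
YYBWYBBBB
YYYYYBBBB
YYYYGGYYY
YYYYYYYYY
YRYYYYYYY
After op 5 paint(2,4,R):
YYYYYBBBB
YYYRYBBBB
YYBWRBBBB
YYYYYBBBB
YYYYGGYYY
YYYYYYYYY
YRYYYYYYY
After op 6 fill(2,2,R) [1 cells changed]:
YYYYYBBBB
YYYRYBBBB
YYRWRBBBB
YYYYYBBBB
YYYYGGYYY
YYYYYYYYY
YRYYYYYYY

Answer: YYYYYBBBB
YYYRYBBBB
YYRWRBBBB
YYYYYBBBB
YYYYGGYYY
YYYYYYYYY
YRYYYYYYY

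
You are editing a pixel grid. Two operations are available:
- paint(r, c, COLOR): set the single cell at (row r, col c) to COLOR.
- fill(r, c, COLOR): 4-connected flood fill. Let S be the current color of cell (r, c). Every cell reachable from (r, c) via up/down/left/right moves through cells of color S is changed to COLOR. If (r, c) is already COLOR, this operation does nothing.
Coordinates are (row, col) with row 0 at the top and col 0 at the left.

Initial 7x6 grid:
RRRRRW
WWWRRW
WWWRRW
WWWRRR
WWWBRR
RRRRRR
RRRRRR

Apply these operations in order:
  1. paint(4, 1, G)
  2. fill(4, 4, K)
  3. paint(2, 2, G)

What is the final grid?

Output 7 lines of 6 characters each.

After op 1 paint(4,1,G):
RRRRRW
WWWRRW
WWWRRW
WWWRRR
WGWBRR
RRRRRR
RRRRRR
After op 2 fill(4,4,K) [26 cells changed]:
KKKKKW
WWWKKW
WWWKKW
WWWKKK
WGWBKK
KKKKKK
KKKKKK
After op 3 paint(2,2,G):
KKKKKW
WWWKKW
WWGKKW
WWWKKK
WGWBKK
KKKKKK
KKKKKK

Answer: KKKKKW
WWWKKW
WWGKKW
WWWKKK
WGWBKK
KKKKKK
KKKKKK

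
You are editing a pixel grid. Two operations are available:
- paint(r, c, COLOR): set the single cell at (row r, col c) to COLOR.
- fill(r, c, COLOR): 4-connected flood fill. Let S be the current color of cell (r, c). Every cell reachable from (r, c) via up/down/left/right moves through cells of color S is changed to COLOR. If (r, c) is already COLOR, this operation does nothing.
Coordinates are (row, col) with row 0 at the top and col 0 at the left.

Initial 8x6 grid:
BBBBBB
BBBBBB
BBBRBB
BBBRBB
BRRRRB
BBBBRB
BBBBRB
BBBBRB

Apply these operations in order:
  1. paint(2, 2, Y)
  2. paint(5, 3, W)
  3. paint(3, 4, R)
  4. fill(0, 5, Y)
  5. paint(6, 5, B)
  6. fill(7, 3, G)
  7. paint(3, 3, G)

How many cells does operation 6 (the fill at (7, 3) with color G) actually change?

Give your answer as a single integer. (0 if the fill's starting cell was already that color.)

Answer: 35

Derivation:
After op 1 paint(2,2,Y):
BBBBBB
BBBBBB
BBYRBB
BBBRBB
BRRRRB
BBBBRB
BBBBRB
BBBBRB
After op 2 paint(5,3,W):
BBBBBB
BBBBBB
BBYRBB
BBBRBB
BRRRRB
BBBWRB
BBBBRB
BBBBRB
After op 3 paint(3,4,R):
BBBBBB
BBBBBB
BBYRBB
BBBRRB
BRRRRB
BBBWRB
BBBBRB
BBBBRB
After op 4 fill(0,5,Y) [36 cells changed]:
YYYYYY
YYYYYY
YYYRYY
YYYRRY
YRRRRY
YYYWRY
YYYYRY
YYYYRY
After op 5 paint(6,5,B):
YYYYYY
YYYYYY
YYYRYY
YYYRRY
YRRRRY
YYYWRY
YYYYRB
YYYYRY
After op 6 fill(7,3,G) [35 cells changed]:
GGGGGG
GGGGGG
GGGRGG
GGGRRG
GRRRRG
GGGWRG
GGGGRB
GGGGRY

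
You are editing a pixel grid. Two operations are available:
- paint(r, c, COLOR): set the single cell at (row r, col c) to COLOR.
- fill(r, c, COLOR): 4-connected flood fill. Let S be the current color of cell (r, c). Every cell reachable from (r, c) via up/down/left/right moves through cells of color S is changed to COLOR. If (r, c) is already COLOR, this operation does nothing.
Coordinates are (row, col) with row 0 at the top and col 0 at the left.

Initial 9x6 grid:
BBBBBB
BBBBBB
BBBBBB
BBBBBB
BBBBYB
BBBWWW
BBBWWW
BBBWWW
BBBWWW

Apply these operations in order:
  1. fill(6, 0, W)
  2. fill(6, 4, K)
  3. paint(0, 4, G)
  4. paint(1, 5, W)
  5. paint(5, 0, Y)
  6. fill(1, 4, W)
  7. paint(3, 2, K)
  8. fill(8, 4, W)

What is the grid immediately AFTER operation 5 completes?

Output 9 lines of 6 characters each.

After op 1 fill(6,0,W) [41 cells changed]:
WWWWWW
WWWWWW
WWWWWW
WWWWWW
WWWWYW
WWWWWW
WWWWWW
WWWWWW
WWWWWW
After op 2 fill(6,4,K) [53 cells changed]:
KKKKKK
KKKKKK
KKKKKK
KKKKKK
KKKKYK
KKKKKK
KKKKKK
KKKKKK
KKKKKK
After op 3 paint(0,4,G):
KKKKGK
KKKKKK
KKKKKK
KKKKKK
KKKKYK
KKKKKK
KKKKKK
KKKKKK
KKKKKK
After op 4 paint(1,5,W):
KKKKGK
KKKKKW
KKKKKK
KKKKKK
KKKKYK
KKKKKK
KKKKKK
KKKKKK
KKKKKK
After op 5 paint(5,0,Y):
KKKKGK
KKKKKW
KKKKKK
KKKKKK
KKKKYK
YKKKKK
KKKKKK
KKKKKK
KKKKKK

Answer: KKKKGK
KKKKKW
KKKKKK
KKKKKK
KKKKYK
YKKKKK
KKKKKK
KKKKKK
KKKKKK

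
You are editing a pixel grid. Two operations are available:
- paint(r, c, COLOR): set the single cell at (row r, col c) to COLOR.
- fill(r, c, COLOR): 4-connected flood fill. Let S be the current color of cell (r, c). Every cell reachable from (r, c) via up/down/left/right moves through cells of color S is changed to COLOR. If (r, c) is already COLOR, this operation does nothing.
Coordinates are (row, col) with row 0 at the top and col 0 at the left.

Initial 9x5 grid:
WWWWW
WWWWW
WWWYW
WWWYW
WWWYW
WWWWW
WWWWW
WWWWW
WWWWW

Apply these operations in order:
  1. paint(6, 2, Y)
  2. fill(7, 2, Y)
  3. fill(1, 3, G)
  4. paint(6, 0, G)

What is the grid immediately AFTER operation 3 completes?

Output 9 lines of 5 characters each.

After op 1 paint(6,2,Y):
WWWWW
WWWWW
WWWYW
WWWYW
WWWYW
WWWWW
WWYWW
WWWWW
WWWWW
After op 2 fill(7,2,Y) [41 cells changed]:
YYYYY
YYYYY
YYYYY
YYYYY
YYYYY
YYYYY
YYYYY
YYYYY
YYYYY
After op 3 fill(1,3,G) [45 cells changed]:
GGGGG
GGGGG
GGGGG
GGGGG
GGGGG
GGGGG
GGGGG
GGGGG
GGGGG

Answer: GGGGG
GGGGG
GGGGG
GGGGG
GGGGG
GGGGG
GGGGG
GGGGG
GGGGG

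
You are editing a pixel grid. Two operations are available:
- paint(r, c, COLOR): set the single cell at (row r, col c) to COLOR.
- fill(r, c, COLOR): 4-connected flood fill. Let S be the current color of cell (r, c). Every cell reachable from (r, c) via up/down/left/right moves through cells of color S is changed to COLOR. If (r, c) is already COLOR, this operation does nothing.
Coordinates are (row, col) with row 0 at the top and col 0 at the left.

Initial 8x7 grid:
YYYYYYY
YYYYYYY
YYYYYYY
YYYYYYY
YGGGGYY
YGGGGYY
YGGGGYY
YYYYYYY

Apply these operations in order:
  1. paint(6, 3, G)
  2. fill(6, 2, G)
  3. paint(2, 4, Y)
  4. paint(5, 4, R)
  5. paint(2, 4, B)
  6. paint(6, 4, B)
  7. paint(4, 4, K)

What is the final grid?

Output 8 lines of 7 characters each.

Answer: YYYYYYY
YYYYYYY
YYYYBYY
YYYYYYY
YGGGKYY
YGGGRYY
YGGGBYY
YYYYYYY

Derivation:
After op 1 paint(6,3,G):
YYYYYYY
YYYYYYY
YYYYYYY
YYYYYYY
YGGGGYY
YGGGGYY
YGGGGYY
YYYYYYY
After op 2 fill(6,2,G) [0 cells changed]:
YYYYYYY
YYYYYYY
YYYYYYY
YYYYYYY
YGGGGYY
YGGGGYY
YGGGGYY
YYYYYYY
After op 3 paint(2,4,Y):
YYYYYYY
YYYYYYY
YYYYYYY
YYYYYYY
YGGGGYY
YGGGGYY
YGGGGYY
YYYYYYY
After op 4 paint(5,4,R):
YYYYYYY
YYYYYYY
YYYYYYY
YYYYYYY
YGGGGYY
YGGGRYY
YGGGGYY
YYYYYYY
After op 5 paint(2,4,B):
YYYYYYY
YYYYYYY
YYYYBYY
YYYYYYY
YGGGGYY
YGGGRYY
YGGGGYY
YYYYYYY
After op 6 paint(6,4,B):
YYYYYYY
YYYYYYY
YYYYBYY
YYYYYYY
YGGGGYY
YGGGRYY
YGGGBYY
YYYYYYY
After op 7 paint(4,4,K):
YYYYYYY
YYYYYYY
YYYYBYY
YYYYYYY
YGGGKYY
YGGGRYY
YGGGBYY
YYYYYYY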